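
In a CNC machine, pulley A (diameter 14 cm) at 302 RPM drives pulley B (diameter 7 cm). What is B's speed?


Given: D1 = 14 cm, w1 = 302 RPM, D2 = 7 cm
Using D1*w1 = D2*w2
w2 = D1*w1 / D2
w2 = 14*302 / 7
w2 = 4228 / 7
w2 = 604 RPM

604 RPM


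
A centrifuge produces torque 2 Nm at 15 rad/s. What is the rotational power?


Given: tau = 2 Nm, omega = 15 rad/s
Using P = tau * omega
P = 2 * 15
P = 30 W

30 W


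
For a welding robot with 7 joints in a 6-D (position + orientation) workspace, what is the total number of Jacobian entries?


Given: task space dimension = 6, joints = 7
Jacobian is a 6 x 7 matrix
Total entries = rows * columns
Total = 6 * 7
Total = 42

42


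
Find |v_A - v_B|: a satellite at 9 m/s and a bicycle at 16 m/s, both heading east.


Given: v_A = 9 m/s east, v_B = 16 m/s east
Both move in the same direction; relative speed = |v_A - v_B|
|9 - 16| = |-7|
= 7 m/s

7 m/s


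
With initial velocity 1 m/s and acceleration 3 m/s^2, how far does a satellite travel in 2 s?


Given: v0 = 1 m/s, a = 3 m/s^2, t = 2 s
Using s = v0*t + (1/2)*a*t^2
s = 1*2 + (1/2)*3*2^2
s = 2 + (1/2)*12
s = 2 + 6
s = 8

8 m


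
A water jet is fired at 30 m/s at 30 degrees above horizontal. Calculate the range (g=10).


Given: v0 = 30 m/s, theta = 30 deg, g = 10 m/s^2
sin(2*30) = sin(60) = sqrt(3)/2
Using R = v0^2 * sin(2*theta) / g
R = 30^2 * (sqrt(3)/2) / 10
R = 900 * sqrt(3) / 20
R = 45*sqrt(3) m

45*sqrt(3) m


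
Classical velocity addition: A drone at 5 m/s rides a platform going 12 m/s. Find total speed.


Given: object velocity = 5 m/s, platform velocity = 12 m/s (same direction)
Using classical velocity addition: v_total = v_object + v_platform
v_total = 5 + 12
v_total = 17 m/s

17 m/s


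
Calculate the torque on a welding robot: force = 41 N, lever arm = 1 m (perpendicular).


Given: F = 41 N, r = 1 m, angle = 90 deg (perpendicular)
Using tau = F * r * sin(90)
sin(90) = 1
tau = 41 * 1 * 1
tau = 41 Nm

41 Nm


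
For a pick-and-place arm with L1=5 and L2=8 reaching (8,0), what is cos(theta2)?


Given: L1 = 5, L2 = 8, target (x, y) = (8, 0)
Using cos(theta2) = (x^2 + y^2 - L1^2 - L2^2) / (2*L1*L2)
x^2 + y^2 = 8^2 + 0 = 64
L1^2 + L2^2 = 25 + 64 = 89
Numerator = 64 - 89 = -25
Denominator = 2*5*8 = 80
cos(theta2) = -25/80 = -5/16

-5/16


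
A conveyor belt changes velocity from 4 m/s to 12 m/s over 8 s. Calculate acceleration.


Given: initial velocity v0 = 4 m/s, final velocity v = 12 m/s, time t = 8 s
Using a = (v - v0) / t
a = (12 - 4) / 8
a = 8 / 8
a = 1 m/s^2

1 m/s^2


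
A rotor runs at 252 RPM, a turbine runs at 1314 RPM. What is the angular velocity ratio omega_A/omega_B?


Given: RPM_A = 252, RPM_B = 1314
omega = 2*pi*RPM/60, so omega_A/omega_B = RPM_A / RPM_B
omega_A/omega_B = 252 / 1314
omega_A/omega_B = 14/73

14/73


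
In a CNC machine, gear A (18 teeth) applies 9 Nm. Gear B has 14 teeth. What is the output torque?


Given: N1 = 18, N2 = 14, T1 = 9 Nm
Using T2/T1 = N2/N1
T2 = T1 * N2 / N1
T2 = 9 * 14 / 18
T2 = 126 / 18
T2 = 7 Nm

7 Nm


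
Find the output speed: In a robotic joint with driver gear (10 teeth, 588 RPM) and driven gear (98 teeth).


Given: N1 = 10 teeth, w1 = 588 RPM, N2 = 98 teeth
Using N1*w1 = N2*w2
w2 = N1*w1 / N2
w2 = 10*588 / 98
w2 = 5880 / 98
w2 = 60 RPM

60 RPM


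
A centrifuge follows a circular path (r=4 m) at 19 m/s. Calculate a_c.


Given: v = 19 m/s, r = 4 m
Using a_c = v^2 / r
a_c = 19^2 / 4
a_c = 361 / 4
a_c = 361/4 m/s^2

361/4 m/s^2


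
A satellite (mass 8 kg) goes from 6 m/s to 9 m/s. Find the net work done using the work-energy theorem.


Given: m = 8 kg, v0 = 6 m/s, v = 9 m/s
Using W = (1/2)*m*(v^2 - v0^2)
v^2 = 9^2 = 81
v0^2 = 6^2 = 36
v^2 - v0^2 = 81 - 36 = 45
W = (1/2)*8*45 = 180 J

180 J


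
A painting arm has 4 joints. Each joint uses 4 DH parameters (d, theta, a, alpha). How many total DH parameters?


Given: 4 joints, 4 DH parameters per joint (d, theta, a, alpha)
Total DH parameters = number_of_joints * 4
Total = 4 * 4
Total = 16

16


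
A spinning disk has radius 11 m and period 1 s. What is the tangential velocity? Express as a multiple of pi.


Given: radius r = 11 m, period T = 1 s
Using v = 2*pi*r / T
v = 2*pi*11 / 1
v = 22*pi / 1
v = 22*pi m/s

22*pi m/s


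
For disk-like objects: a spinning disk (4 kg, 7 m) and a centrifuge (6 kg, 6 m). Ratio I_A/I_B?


Given: M1=4 kg, R1=7 m, M2=6 kg, R2=6 m
For a disk: I = (1/2)*M*R^2, so I_A/I_B = (M1*R1^2)/(M2*R2^2)
M1*R1^2 = 4*49 = 196
M2*R2^2 = 6*36 = 216
I_A/I_B = 196/216 = 49/54

49/54


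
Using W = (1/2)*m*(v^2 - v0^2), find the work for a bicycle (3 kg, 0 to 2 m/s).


Given: m = 3 kg, v0 = 0 m/s, v = 2 m/s
Using W = (1/2)*m*(v^2 - v0^2)
v^2 = 2^2 = 4
v0^2 = 0^2 = 0
v^2 - v0^2 = 4 - 0 = 4
W = (1/2)*3*4 = 6 J

6 J


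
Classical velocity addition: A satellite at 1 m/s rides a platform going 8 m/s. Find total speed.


Given: object velocity = 1 m/s, platform velocity = 8 m/s (same direction)
Using classical velocity addition: v_total = v_object + v_platform
v_total = 1 + 8
v_total = 9 m/s

9 m/s


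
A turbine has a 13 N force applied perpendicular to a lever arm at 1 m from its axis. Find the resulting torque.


Given: F = 13 N, r = 1 m, angle = 90 deg (perpendicular)
Using tau = F * r * sin(90)
sin(90) = 1
tau = 13 * 1 * 1
tau = 13 Nm

13 Nm


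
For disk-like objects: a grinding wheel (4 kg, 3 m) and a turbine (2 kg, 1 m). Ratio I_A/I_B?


Given: M1=4 kg, R1=3 m, M2=2 kg, R2=1 m
For a disk: I = (1/2)*M*R^2, so I_A/I_B = (M1*R1^2)/(M2*R2^2)
M1*R1^2 = 4*9 = 36
M2*R2^2 = 2*1 = 2
I_A/I_B = 36/2 = 18

18


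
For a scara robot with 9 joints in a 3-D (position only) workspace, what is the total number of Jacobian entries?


Given: task space dimension = 3, joints = 9
Jacobian is a 3 x 9 matrix
Total entries = rows * columns
Total = 3 * 9
Total = 27

27


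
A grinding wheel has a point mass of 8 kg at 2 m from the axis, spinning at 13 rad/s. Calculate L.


Given: m = 8 kg, r = 2 m, omega = 13 rad/s
For a point mass: I = m*r^2
I = 8*2^2 = 8*4 = 32
L = I*omega = 32*13
L = 416 kg*m^2/s

416 kg*m^2/s


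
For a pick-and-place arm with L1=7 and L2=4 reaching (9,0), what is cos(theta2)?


Given: L1 = 7, L2 = 4, target (x, y) = (9, 0)
Using cos(theta2) = (x^2 + y^2 - L1^2 - L2^2) / (2*L1*L2)
x^2 + y^2 = 9^2 + 0 = 81
L1^2 + L2^2 = 49 + 16 = 65
Numerator = 81 - 65 = 16
Denominator = 2*7*4 = 56
cos(theta2) = 16/56 = 2/7

2/7


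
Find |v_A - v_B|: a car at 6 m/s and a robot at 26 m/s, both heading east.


Given: v_A = 6 m/s east, v_B = 26 m/s east
Both move in the same direction; relative speed = |v_A - v_B|
|6 - 26| = |-20|
= 20 m/s

20 m/s


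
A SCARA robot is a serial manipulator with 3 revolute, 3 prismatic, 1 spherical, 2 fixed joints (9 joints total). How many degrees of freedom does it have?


Given: serial robot with 3 revolute, 3 prismatic, 1 spherical, 2 fixed joints
DOF contribution per joint type: revolute=1, prismatic=1, spherical=3, fixed=0
DOF = 3*1 + 3*1 + 1*3 + 2*0
DOF = 9

9


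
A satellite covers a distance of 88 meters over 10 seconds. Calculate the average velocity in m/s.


Given: distance d = 88 m, time t = 10 s
Using v = d / t
v = 88 / 10
v = 44/5 m/s

44/5 m/s


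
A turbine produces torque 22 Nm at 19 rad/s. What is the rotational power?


Given: tau = 22 Nm, omega = 19 rad/s
Using P = tau * omega
P = 22 * 19
P = 418 W

418 W


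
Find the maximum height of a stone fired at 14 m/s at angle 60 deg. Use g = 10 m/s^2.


Given: v0 = 14 m/s, theta = 60 deg, g = 10 m/s^2
sin^2(60) = 3/4
Using H = v0^2 * sin^2(theta) / (2*g)
H = 14^2 * 3/4 / (2*10)
H = 196 * 3/4 / 20
H = 147 / 20
H = 147/20 m

147/20 m


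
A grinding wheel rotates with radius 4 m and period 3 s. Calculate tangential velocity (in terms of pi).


Given: radius r = 4 m, period T = 3 s
Using v = 2*pi*r / T
v = 2*pi*4 / 3
v = 8*pi / 3
v = 8/3*pi m/s

8/3*pi m/s


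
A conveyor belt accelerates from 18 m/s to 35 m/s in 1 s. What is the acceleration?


Given: initial velocity v0 = 18 m/s, final velocity v = 35 m/s, time t = 1 s
Using a = (v - v0) / t
a = (35 - 18) / 1
a = 17 / 1
a = 17 m/s^2

17 m/s^2


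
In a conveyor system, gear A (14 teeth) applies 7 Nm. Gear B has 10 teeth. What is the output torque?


Given: N1 = 14, N2 = 10, T1 = 7 Nm
Using T2/T1 = N2/N1
T2 = T1 * N2 / N1
T2 = 7 * 10 / 14
T2 = 70 / 14
T2 = 5 Nm

5 Nm


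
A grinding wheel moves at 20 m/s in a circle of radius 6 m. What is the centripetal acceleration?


Given: v = 20 m/s, r = 6 m
Using a_c = v^2 / r
a_c = 20^2 / 6
a_c = 400 / 6
a_c = 200/3 m/s^2

200/3 m/s^2


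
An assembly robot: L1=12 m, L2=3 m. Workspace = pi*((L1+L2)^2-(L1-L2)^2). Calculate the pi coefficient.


Given: L1 = 12, L2 = 3
(L1+L2)^2 = (15)^2 = 225
(L1-L2)^2 = (9)^2 = 81
Difference = 225 - 81 = 144
This equals 4*L1*L2 = 4*12*3 = 144
Workspace area = 144*pi

144


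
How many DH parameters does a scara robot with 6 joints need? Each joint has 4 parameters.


Given: 6 joints, 4 DH parameters per joint (d, theta, a, alpha)
Total DH parameters = number_of_joints * 4
Total = 6 * 4
Total = 24

24


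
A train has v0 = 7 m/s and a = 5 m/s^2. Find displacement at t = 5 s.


Given: v0 = 7 m/s, a = 5 m/s^2, t = 5 s
Using s = v0*t + (1/2)*a*t^2
s = 7*5 + (1/2)*5*5^2
s = 35 + (1/2)*125
s = 35 + 125/2
s = 195/2

195/2 m


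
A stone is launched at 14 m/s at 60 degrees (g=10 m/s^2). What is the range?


Given: v0 = 14 m/s, theta = 60 deg, g = 10 m/s^2
sin(2*60) = sin(120) = sqrt(3)/2
Using R = v0^2 * sin(2*theta) / g
R = 14^2 * (sqrt(3)/2) / 10
R = 196 * sqrt(3) / 20
R = 49/5*sqrt(3) m

49/5*sqrt(3) m


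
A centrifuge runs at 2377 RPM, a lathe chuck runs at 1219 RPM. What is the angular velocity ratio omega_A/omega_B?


Given: RPM_A = 2377, RPM_B = 1219
omega = 2*pi*RPM/60, so omega_A/omega_B = RPM_A / RPM_B
omega_A/omega_B = 2377 / 1219
omega_A/omega_B = 2377/1219

2377/1219


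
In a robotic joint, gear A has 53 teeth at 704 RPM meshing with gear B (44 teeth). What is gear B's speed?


Given: N1 = 53 teeth, w1 = 704 RPM, N2 = 44 teeth
Using N1*w1 = N2*w2
w2 = N1*w1 / N2
w2 = 53*704 / 44
w2 = 37312 / 44
w2 = 848 RPM

848 RPM


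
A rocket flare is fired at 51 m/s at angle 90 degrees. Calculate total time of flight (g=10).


Given: v0 = 51 m/s, theta = 90 deg, g = 10 m/s^2
sin(90) = 1
Using T = 2*v0*sin(theta) / g
T = 2*51*1 / 10
T = 102 / 10
T = 51/5 s

51/5 s


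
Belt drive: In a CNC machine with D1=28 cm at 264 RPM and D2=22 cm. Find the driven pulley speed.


Given: D1 = 28 cm, w1 = 264 RPM, D2 = 22 cm
Using D1*w1 = D2*w2
w2 = D1*w1 / D2
w2 = 28*264 / 22
w2 = 7392 / 22
w2 = 336 RPM

336 RPM


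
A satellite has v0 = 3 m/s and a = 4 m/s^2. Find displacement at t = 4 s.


Given: v0 = 3 m/s, a = 4 m/s^2, t = 4 s
Using s = v0*t + (1/2)*a*t^2
s = 3*4 + (1/2)*4*4^2
s = 12 + (1/2)*64
s = 12 + 32
s = 44

44 m


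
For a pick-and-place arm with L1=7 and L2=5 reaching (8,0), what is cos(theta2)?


Given: L1 = 7, L2 = 5, target (x, y) = (8, 0)
Using cos(theta2) = (x^2 + y^2 - L1^2 - L2^2) / (2*L1*L2)
x^2 + y^2 = 8^2 + 0 = 64
L1^2 + L2^2 = 49 + 25 = 74
Numerator = 64 - 74 = -10
Denominator = 2*7*5 = 70
cos(theta2) = -10/70 = -1/7

-1/7


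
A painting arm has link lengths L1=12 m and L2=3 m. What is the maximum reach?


Given: L1 = 12 m, L2 = 3 m
For a 2-link planar arm, max reach = L1 + L2 (fully extended)
Max reach = 12 + 3
Max reach = 15 m

15 m


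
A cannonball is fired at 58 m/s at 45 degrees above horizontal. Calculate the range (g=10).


Given: v0 = 58 m/s, theta = 45 deg, g = 10 m/s^2
sin(2*45) = sin(90) = 1
Using R = v0^2 * sin(2*theta) / g
R = 58^2 * 1 / 10
R = 3364 / 10
R = 1682/5 m

1682/5 m


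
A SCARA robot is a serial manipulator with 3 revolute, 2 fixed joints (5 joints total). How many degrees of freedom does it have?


Given: serial robot with 3 revolute, 2 fixed joints
DOF contribution per joint type: revolute=1, prismatic=1, spherical=3, fixed=0
DOF = 3*1 + 2*0
DOF = 3

3


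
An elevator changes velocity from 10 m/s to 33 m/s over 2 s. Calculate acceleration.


Given: initial velocity v0 = 10 m/s, final velocity v = 33 m/s, time t = 2 s
Using a = (v - v0) / t
a = (33 - 10) / 2
a = 23 / 2
a = 23/2 m/s^2

23/2 m/s^2


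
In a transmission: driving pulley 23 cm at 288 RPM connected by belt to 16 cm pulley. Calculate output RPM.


Given: D1 = 23 cm, w1 = 288 RPM, D2 = 16 cm
Using D1*w1 = D2*w2
w2 = D1*w1 / D2
w2 = 23*288 / 16
w2 = 6624 / 16
w2 = 414 RPM

414 RPM


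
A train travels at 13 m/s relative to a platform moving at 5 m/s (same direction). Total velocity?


Given: object velocity = 13 m/s, platform velocity = 5 m/s (same direction)
Using classical velocity addition: v_total = v_object + v_platform
v_total = 13 + 5
v_total = 18 m/s

18 m/s


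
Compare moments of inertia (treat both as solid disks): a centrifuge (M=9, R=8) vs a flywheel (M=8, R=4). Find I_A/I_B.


Given: M1=9 kg, R1=8 m, M2=8 kg, R2=4 m
For a disk: I = (1/2)*M*R^2, so I_A/I_B = (M1*R1^2)/(M2*R2^2)
M1*R1^2 = 9*64 = 576
M2*R2^2 = 8*16 = 128
I_A/I_B = 576/128 = 9/2

9/2


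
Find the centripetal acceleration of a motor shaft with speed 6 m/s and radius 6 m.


Given: v = 6 m/s, r = 6 m
Using a_c = v^2 / r
a_c = 6^2 / 6
a_c = 36 / 6
a_c = 6 m/s^2

6 m/s^2


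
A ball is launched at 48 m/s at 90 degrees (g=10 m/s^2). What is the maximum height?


Given: v0 = 48 m/s, theta = 90 deg, g = 10 m/s^2
sin^2(90) = 1
Using H = v0^2 * sin^2(theta) / (2*g)
H = 48^2 * 1 / (2*10)
H = 2304 * 1 / 20
H = 2304 / 20
H = 576/5 m

576/5 m


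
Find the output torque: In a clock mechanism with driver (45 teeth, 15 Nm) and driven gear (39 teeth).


Given: N1 = 45, N2 = 39, T1 = 15 Nm
Using T2/T1 = N2/N1
T2 = T1 * N2 / N1
T2 = 15 * 39 / 45
T2 = 585 / 45
T2 = 13 Nm

13 Nm


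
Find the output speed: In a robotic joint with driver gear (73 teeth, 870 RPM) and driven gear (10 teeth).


Given: N1 = 73 teeth, w1 = 870 RPM, N2 = 10 teeth
Using N1*w1 = N2*w2
w2 = N1*w1 / N2
w2 = 73*870 / 10
w2 = 63510 / 10
w2 = 6351 RPM

6351 RPM


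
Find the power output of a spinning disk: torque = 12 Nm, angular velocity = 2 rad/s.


Given: tau = 12 Nm, omega = 2 rad/s
Using P = tau * omega
P = 12 * 2
P = 24 W

24 W


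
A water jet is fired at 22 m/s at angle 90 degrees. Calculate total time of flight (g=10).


Given: v0 = 22 m/s, theta = 90 deg, g = 10 m/s^2
sin(90) = 1
Using T = 2*v0*sin(theta) / g
T = 2*22*1 / 10
T = 44 / 10
T = 22/5 s

22/5 s


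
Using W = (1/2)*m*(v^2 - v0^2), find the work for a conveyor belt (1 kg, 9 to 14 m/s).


Given: m = 1 kg, v0 = 9 m/s, v = 14 m/s
Using W = (1/2)*m*(v^2 - v0^2)
v^2 = 14^2 = 196
v0^2 = 9^2 = 81
v^2 - v0^2 = 196 - 81 = 115
W = (1/2)*1*115 = 115/2 J

115/2 J


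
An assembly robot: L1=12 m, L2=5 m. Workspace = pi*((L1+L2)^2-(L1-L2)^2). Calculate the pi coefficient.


Given: L1 = 12, L2 = 5
(L1+L2)^2 = (17)^2 = 289
(L1-L2)^2 = (7)^2 = 49
Difference = 289 - 49 = 240
This equals 4*L1*L2 = 4*12*5 = 240
Workspace area = 240*pi

240


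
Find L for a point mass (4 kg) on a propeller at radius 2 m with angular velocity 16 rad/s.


Given: m = 4 kg, r = 2 m, omega = 16 rad/s
For a point mass: I = m*r^2
I = 4*2^2 = 4*4 = 16
L = I*omega = 16*16
L = 256 kg*m^2/s

256 kg*m^2/s


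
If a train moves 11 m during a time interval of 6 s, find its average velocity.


Given: distance d = 11 m, time t = 6 s
Using v = d / t
v = 11 / 6
v = 11/6 m/s

11/6 m/s


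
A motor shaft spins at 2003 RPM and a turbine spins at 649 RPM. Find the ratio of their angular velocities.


Given: RPM_A = 2003, RPM_B = 649
omega = 2*pi*RPM/60, so omega_A/omega_B = RPM_A / RPM_B
omega_A/omega_B = 2003 / 649
omega_A/omega_B = 2003/649

2003/649


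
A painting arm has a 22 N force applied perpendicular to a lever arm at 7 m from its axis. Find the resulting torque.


Given: F = 22 N, r = 7 m, angle = 90 deg (perpendicular)
Using tau = F * r * sin(90)
sin(90) = 1
tau = 22 * 7 * 1
tau = 154 Nm

154 Nm


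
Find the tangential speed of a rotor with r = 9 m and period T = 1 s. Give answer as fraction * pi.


Given: radius r = 9 m, period T = 1 s
Using v = 2*pi*r / T
v = 2*pi*9 / 1
v = 18*pi / 1
v = 18*pi m/s

18*pi m/s


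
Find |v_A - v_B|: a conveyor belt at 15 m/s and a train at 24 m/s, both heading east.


Given: v_A = 15 m/s east, v_B = 24 m/s east
Both move in the same direction; relative speed = |v_A - v_B|
|15 - 24| = |-9|
= 9 m/s

9 m/s


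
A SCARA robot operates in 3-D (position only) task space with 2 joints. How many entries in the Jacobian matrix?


Given: task space dimension = 3, joints = 2
Jacobian is a 3 x 2 matrix
Total entries = rows * columns
Total = 3 * 2
Total = 6

6


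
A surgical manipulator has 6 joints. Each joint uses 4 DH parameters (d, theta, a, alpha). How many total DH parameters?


Given: 6 joints, 4 DH parameters per joint (d, theta, a, alpha)
Total DH parameters = number_of_joints * 4
Total = 6 * 4
Total = 24

24


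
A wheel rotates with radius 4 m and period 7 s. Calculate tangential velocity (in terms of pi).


Given: radius r = 4 m, period T = 7 s
Using v = 2*pi*r / T
v = 2*pi*4 / 7
v = 8*pi / 7
v = 8/7*pi m/s

8/7*pi m/s


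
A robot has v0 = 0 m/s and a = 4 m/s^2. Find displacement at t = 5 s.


Given: v0 = 0 m/s, a = 4 m/s^2, t = 5 s
Using s = v0*t + (1/2)*a*t^2
s = 0*5 + (1/2)*4*5^2
s = 0 + (1/2)*100
s = 0 + 50
s = 50

50 m


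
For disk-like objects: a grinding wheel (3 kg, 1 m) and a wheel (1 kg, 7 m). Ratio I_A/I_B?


Given: M1=3 kg, R1=1 m, M2=1 kg, R2=7 m
For a disk: I = (1/2)*M*R^2, so I_A/I_B = (M1*R1^2)/(M2*R2^2)
M1*R1^2 = 3*1 = 3
M2*R2^2 = 1*49 = 49
I_A/I_B = 3/49 = 3/49

3/49


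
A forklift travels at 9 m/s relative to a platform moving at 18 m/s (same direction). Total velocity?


Given: object velocity = 9 m/s, platform velocity = 18 m/s (same direction)
Using classical velocity addition: v_total = v_object + v_platform
v_total = 9 + 18
v_total = 27 m/s

27 m/s


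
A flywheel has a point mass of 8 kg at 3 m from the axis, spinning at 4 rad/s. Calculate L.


Given: m = 8 kg, r = 3 m, omega = 4 rad/s
For a point mass: I = m*r^2
I = 8*3^2 = 8*9 = 72
L = I*omega = 72*4
L = 288 kg*m^2/s

288 kg*m^2/s


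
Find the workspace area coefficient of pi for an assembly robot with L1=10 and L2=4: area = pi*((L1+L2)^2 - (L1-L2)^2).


Given: L1 = 10, L2 = 4
(L1+L2)^2 = (14)^2 = 196
(L1-L2)^2 = (6)^2 = 36
Difference = 196 - 36 = 160
This equals 4*L1*L2 = 4*10*4 = 160
Workspace area = 160*pi

160


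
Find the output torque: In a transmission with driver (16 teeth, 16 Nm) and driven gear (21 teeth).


Given: N1 = 16, N2 = 21, T1 = 16 Nm
Using T2/T1 = N2/N1
T2 = T1 * N2 / N1
T2 = 16 * 21 / 16
T2 = 336 / 16
T2 = 21 Nm

21 Nm


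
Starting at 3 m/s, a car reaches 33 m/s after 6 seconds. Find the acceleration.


Given: initial velocity v0 = 3 m/s, final velocity v = 33 m/s, time t = 6 s
Using a = (v - v0) / t
a = (33 - 3) / 6
a = 30 / 6
a = 5 m/s^2

5 m/s^2


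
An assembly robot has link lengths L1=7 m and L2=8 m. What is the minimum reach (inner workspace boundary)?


Given: L1 = 7 m, L2 = 8 m
For a 2-link planar arm, min reach = |L1 - L2| (second link folded back)
Min reach = |7 - 8|
Min reach = 1 m

1 m


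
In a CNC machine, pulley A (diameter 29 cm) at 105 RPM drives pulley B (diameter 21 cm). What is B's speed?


Given: D1 = 29 cm, w1 = 105 RPM, D2 = 21 cm
Using D1*w1 = D2*w2
w2 = D1*w1 / D2
w2 = 29*105 / 21
w2 = 3045 / 21
w2 = 145 RPM

145 RPM


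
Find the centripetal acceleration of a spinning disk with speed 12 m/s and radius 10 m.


Given: v = 12 m/s, r = 10 m
Using a_c = v^2 / r
a_c = 12^2 / 10
a_c = 144 / 10
a_c = 72/5 m/s^2

72/5 m/s^2


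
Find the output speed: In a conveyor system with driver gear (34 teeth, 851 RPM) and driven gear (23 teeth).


Given: N1 = 34 teeth, w1 = 851 RPM, N2 = 23 teeth
Using N1*w1 = N2*w2
w2 = N1*w1 / N2
w2 = 34*851 / 23
w2 = 28934 / 23
w2 = 1258 RPM

1258 RPM


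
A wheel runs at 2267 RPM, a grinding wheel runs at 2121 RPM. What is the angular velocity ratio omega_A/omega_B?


Given: RPM_A = 2267, RPM_B = 2121
omega = 2*pi*RPM/60, so omega_A/omega_B = RPM_A / RPM_B
omega_A/omega_B = 2267 / 2121
omega_A/omega_B = 2267/2121

2267/2121


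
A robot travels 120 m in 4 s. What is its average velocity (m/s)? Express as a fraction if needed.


Given: distance d = 120 m, time t = 4 s
Using v = d / t
v = 120 / 4
v = 30 m/s

30 m/s


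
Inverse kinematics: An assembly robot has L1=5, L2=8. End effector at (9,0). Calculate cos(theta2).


Given: L1 = 5, L2 = 8, target (x, y) = (9, 0)
Using cos(theta2) = (x^2 + y^2 - L1^2 - L2^2) / (2*L1*L2)
x^2 + y^2 = 9^2 + 0 = 81
L1^2 + L2^2 = 25 + 64 = 89
Numerator = 81 - 89 = -8
Denominator = 2*5*8 = 80
cos(theta2) = -8/80 = -1/10

-1/10


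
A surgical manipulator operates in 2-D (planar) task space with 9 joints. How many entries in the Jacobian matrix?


Given: task space dimension = 2, joints = 9
Jacobian is a 2 x 9 matrix
Total entries = rows * columns
Total = 2 * 9
Total = 18

18


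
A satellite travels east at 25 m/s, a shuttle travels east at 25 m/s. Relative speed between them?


Given: v_A = 25 m/s east, v_B = 25 m/s east
Both move in the same direction; relative speed = |v_A - v_B|
|25 - 25| = |0|
= 0 m/s

0 m/s


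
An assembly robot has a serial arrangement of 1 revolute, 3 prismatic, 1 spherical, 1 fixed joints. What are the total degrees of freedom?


Given: serial robot with 1 revolute, 3 prismatic, 1 spherical, 1 fixed joints
DOF contribution per joint type: revolute=1, prismatic=1, spherical=3, fixed=0
DOF = 1*1 + 3*1 + 1*3 + 1*0
DOF = 7

7


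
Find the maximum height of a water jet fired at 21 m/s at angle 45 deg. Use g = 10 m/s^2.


Given: v0 = 21 m/s, theta = 45 deg, g = 10 m/s^2
sin^2(45) = 1/2
Using H = v0^2 * sin^2(theta) / (2*g)
H = 21^2 * 1/2 / (2*10)
H = 441 * 1/2 / 20
H = 441/2 / 20
H = 441/40 m

441/40 m


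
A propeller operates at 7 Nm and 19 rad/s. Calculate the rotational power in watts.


Given: tau = 7 Nm, omega = 19 rad/s
Using P = tau * omega
P = 7 * 19
P = 133 W

133 W


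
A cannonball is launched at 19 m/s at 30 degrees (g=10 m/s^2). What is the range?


Given: v0 = 19 m/s, theta = 30 deg, g = 10 m/s^2
sin(2*30) = sin(60) = sqrt(3)/2
Using R = v0^2 * sin(2*theta) / g
R = 19^2 * (sqrt(3)/2) / 10
R = 361 * sqrt(3) / 20
R = 361/20*sqrt(3) m

361/20*sqrt(3) m


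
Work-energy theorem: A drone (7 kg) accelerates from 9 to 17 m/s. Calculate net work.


Given: m = 7 kg, v0 = 9 m/s, v = 17 m/s
Using W = (1/2)*m*(v^2 - v0^2)
v^2 = 17^2 = 289
v0^2 = 9^2 = 81
v^2 - v0^2 = 289 - 81 = 208
W = (1/2)*7*208 = 728 J

728 J


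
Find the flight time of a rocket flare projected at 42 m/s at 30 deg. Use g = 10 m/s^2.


Given: v0 = 42 m/s, theta = 30 deg, g = 10 m/s^2
sin(30) = 1/2
Using T = 2*v0*sin(theta) / g
T = 2*42*1/2 / 10
T = 42 / 10
T = 21/5 s

21/5 s


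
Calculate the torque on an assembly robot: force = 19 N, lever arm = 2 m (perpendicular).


Given: F = 19 N, r = 2 m, angle = 90 deg (perpendicular)
Using tau = F * r * sin(90)
sin(90) = 1
tau = 19 * 2 * 1
tau = 38 Nm

38 Nm


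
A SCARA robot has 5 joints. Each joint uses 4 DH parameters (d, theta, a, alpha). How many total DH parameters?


Given: 5 joints, 4 DH parameters per joint (d, theta, a, alpha)
Total DH parameters = number_of_joints * 4
Total = 5 * 4
Total = 20

20


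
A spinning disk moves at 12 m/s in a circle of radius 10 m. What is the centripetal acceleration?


Given: v = 12 m/s, r = 10 m
Using a_c = v^2 / r
a_c = 12^2 / 10
a_c = 144 / 10
a_c = 72/5 m/s^2

72/5 m/s^2


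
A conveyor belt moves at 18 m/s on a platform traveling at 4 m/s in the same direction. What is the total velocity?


Given: object velocity = 18 m/s, platform velocity = 4 m/s (same direction)
Using classical velocity addition: v_total = v_object + v_platform
v_total = 18 + 4
v_total = 22 m/s

22 m/s


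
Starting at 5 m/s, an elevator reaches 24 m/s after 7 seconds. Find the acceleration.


Given: initial velocity v0 = 5 m/s, final velocity v = 24 m/s, time t = 7 s
Using a = (v - v0) / t
a = (24 - 5) / 7
a = 19 / 7
a = 19/7 m/s^2

19/7 m/s^2


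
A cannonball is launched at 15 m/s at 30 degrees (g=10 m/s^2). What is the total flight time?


Given: v0 = 15 m/s, theta = 30 deg, g = 10 m/s^2
sin(30) = 1/2
Using T = 2*v0*sin(theta) / g
T = 2*15*1/2 / 10
T = 15 / 10
T = 3/2 s

3/2 s


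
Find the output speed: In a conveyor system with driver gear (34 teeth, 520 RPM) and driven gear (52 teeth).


Given: N1 = 34 teeth, w1 = 520 RPM, N2 = 52 teeth
Using N1*w1 = N2*w2
w2 = N1*w1 / N2
w2 = 34*520 / 52
w2 = 17680 / 52
w2 = 340 RPM

340 RPM


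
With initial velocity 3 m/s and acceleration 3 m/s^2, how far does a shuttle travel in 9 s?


Given: v0 = 3 m/s, a = 3 m/s^2, t = 9 s
Using s = v0*t + (1/2)*a*t^2
s = 3*9 + (1/2)*3*9^2
s = 27 + (1/2)*243
s = 27 + 243/2
s = 297/2

297/2 m


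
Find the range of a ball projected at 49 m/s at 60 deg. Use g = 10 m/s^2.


Given: v0 = 49 m/s, theta = 60 deg, g = 10 m/s^2
sin(2*60) = sin(120) = sqrt(3)/2
Using R = v0^2 * sin(2*theta) / g
R = 49^2 * (sqrt(3)/2) / 10
R = 2401 * sqrt(3) / 20
R = 2401/20*sqrt(3) m

2401/20*sqrt(3) m


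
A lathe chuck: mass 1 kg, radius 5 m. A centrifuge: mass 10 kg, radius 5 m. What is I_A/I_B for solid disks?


Given: M1=1 kg, R1=5 m, M2=10 kg, R2=5 m
For a disk: I = (1/2)*M*R^2, so I_A/I_B = (M1*R1^2)/(M2*R2^2)
M1*R1^2 = 1*25 = 25
M2*R2^2 = 10*25 = 250
I_A/I_B = 25/250 = 1/10

1/10


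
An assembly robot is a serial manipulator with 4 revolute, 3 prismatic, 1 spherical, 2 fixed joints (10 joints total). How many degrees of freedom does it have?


Given: serial robot with 4 revolute, 3 prismatic, 1 spherical, 2 fixed joints
DOF contribution per joint type: revolute=1, prismatic=1, spherical=3, fixed=0
DOF = 4*1 + 3*1 + 1*3 + 2*0
DOF = 10

10


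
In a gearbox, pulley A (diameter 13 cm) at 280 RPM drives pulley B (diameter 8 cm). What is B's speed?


Given: D1 = 13 cm, w1 = 280 RPM, D2 = 8 cm
Using D1*w1 = D2*w2
w2 = D1*w1 / D2
w2 = 13*280 / 8
w2 = 3640 / 8
w2 = 455 RPM

455 RPM


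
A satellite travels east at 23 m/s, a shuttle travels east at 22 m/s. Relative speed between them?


Given: v_A = 23 m/s east, v_B = 22 m/s east
Both move in the same direction; relative speed = |v_A - v_B|
|23 - 22| = |1|
= 1 m/s

1 m/s


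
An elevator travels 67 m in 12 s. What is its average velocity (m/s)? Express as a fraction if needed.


Given: distance d = 67 m, time t = 12 s
Using v = d / t
v = 67 / 12
v = 67/12 m/s

67/12 m/s


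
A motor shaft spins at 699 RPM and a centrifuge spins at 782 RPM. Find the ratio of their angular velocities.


Given: RPM_A = 699, RPM_B = 782
omega = 2*pi*RPM/60, so omega_A/omega_B = RPM_A / RPM_B
omega_A/omega_B = 699 / 782
omega_A/omega_B = 699/782

699/782


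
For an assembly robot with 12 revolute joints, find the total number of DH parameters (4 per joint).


Given: 12 joints, 4 DH parameters per joint (d, theta, a, alpha)
Total DH parameters = number_of_joints * 4
Total = 12 * 4
Total = 48

48


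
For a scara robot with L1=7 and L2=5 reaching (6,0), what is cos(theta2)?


Given: L1 = 7, L2 = 5, target (x, y) = (6, 0)
Using cos(theta2) = (x^2 + y^2 - L1^2 - L2^2) / (2*L1*L2)
x^2 + y^2 = 6^2 + 0 = 36
L1^2 + L2^2 = 49 + 25 = 74
Numerator = 36 - 74 = -38
Denominator = 2*7*5 = 70
cos(theta2) = -38/70 = -19/35

-19/35


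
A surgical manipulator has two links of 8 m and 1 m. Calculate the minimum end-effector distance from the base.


Given: L1 = 8 m, L2 = 1 m
For a 2-link planar arm, min reach = |L1 - L2| (second link folded back)
Min reach = |8 - 1|
Min reach = 7 m

7 m


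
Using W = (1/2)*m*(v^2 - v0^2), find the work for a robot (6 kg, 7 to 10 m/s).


Given: m = 6 kg, v0 = 7 m/s, v = 10 m/s
Using W = (1/2)*m*(v^2 - v0^2)
v^2 = 10^2 = 100
v0^2 = 7^2 = 49
v^2 - v0^2 = 100 - 49 = 51
W = (1/2)*6*51 = 153 J

153 J


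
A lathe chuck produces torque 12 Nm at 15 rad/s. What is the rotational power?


Given: tau = 12 Nm, omega = 15 rad/s
Using P = tau * omega
P = 12 * 15
P = 180 W

180 W


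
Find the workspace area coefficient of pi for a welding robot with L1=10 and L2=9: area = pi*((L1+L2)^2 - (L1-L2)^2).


Given: L1 = 10, L2 = 9
(L1+L2)^2 = (19)^2 = 361
(L1-L2)^2 = (1)^2 = 1
Difference = 361 - 1 = 360
This equals 4*L1*L2 = 4*10*9 = 360
Workspace area = 360*pi

360


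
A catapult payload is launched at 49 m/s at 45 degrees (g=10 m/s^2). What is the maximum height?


Given: v0 = 49 m/s, theta = 45 deg, g = 10 m/s^2
sin^2(45) = 1/2
Using H = v0^2 * sin^2(theta) / (2*g)
H = 49^2 * 1/2 / (2*10)
H = 2401 * 1/2 / 20
H = 2401/2 / 20
H = 2401/40 m

2401/40 m


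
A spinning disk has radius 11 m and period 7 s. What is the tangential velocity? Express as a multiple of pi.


Given: radius r = 11 m, period T = 7 s
Using v = 2*pi*r / T
v = 2*pi*11 / 7
v = 22*pi / 7
v = 22/7*pi m/s

22/7*pi m/s


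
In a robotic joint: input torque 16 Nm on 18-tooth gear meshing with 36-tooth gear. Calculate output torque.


Given: N1 = 18, N2 = 36, T1 = 16 Nm
Using T2/T1 = N2/N1
T2 = T1 * N2 / N1
T2 = 16 * 36 / 18
T2 = 576 / 18
T2 = 32 Nm

32 Nm


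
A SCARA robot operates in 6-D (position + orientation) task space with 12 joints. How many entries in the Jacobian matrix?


Given: task space dimension = 6, joints = 12
Jacobian is a 6 x 12 matrix
Total entries = rows * columns
Total = 6 * 12
Total = 72

72


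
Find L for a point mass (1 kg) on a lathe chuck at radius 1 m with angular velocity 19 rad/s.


Given: m = 1 kg, r = 1 m, omega = 19 rad/s
For a point mass: I = m*r^2
I = 1*1^2 = 1*1 = 1
L = I*omega = 1*19
L = 19 kg*m^2/s

19 kg*m^2/s


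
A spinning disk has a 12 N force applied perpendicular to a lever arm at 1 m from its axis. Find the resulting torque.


Given: F = 12 N, r = 1 m, angle = 90 deg (perpendicular)
Using tau = F * r * sin(90)
sin(90) = 1
tau = 12 * 1 * 1
tau = 12 Nm

12 Nm


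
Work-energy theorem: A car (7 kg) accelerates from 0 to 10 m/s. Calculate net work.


Given: m = 7 kg, v0 = 0 m/s, v = 10 m/s
Using W = (1/2)*m*(v^2 - v0^2)
v^2 = 10^2 = 100
v0^2 = 0^2 = 0
v^2 - v0^2 = 100 - 0 = 100
W = (1/2)*7*100 = 350 J

350 J


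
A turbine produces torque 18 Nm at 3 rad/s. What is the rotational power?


Given: tau = 18 Nm, omega = 3 rad/s
Using P = tau * omega
P = 18 * 3
P = 54 W

54 W


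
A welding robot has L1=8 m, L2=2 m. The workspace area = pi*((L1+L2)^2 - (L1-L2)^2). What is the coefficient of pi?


Given: L1 = 8, L2 = 2
(L1+L2)^2 = (10)^2 = 100
(L1-L2)^2 = (6)^2 = 36
Difference = 100 - 36 = 64
This equals 4*L1*L2 = 4*8*2 = 64
Workspace area = 64*pi

64


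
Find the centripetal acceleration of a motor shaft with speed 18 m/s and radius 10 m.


Given: v = 18 m/s, r = 10 m
Using a_c = v^2 / r
a_c = 18^2 / 10
a_c = 324 / 10
a_c = 162/5 m/s^2

162/5 m/s^2


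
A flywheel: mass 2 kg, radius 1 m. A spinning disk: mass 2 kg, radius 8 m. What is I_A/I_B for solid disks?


Given: M1=2 kg, R1=1 m, M2=2 kg, R2=8 m
For a disk: I = (1/2)*M*R^2, so I_A/I_B = (M1*R1^2)/(M2*R2^2)
M1*R1^2 = 2*1 = 2
M2*R2^2 = 2*64 = 128
I_A/I_B = 2/128 = 1/64

1/64


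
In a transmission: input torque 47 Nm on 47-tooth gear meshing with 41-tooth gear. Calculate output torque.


Given: N1 = 47, N2 = 41, T1 = 47 Nm
Using T2/T1 = N2/N1
T2 = T1 * N2 / N1
T2 = 47 * 41 / 47
T2 = 1927 / 47
T2 = 41 Nm

41 Nm


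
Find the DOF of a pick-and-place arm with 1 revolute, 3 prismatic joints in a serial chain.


Given: serial robot with 1 revolute, 3 prismatic joints
DOF contribution per joint type: revolute=1, prismatic=1, spherical=3, fixed=0
DOF = 1*1 + 3*1
DOF = 4

4


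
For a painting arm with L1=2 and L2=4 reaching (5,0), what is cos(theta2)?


Given: L1 = 2, L2 = 4, target (x, y) = (5, 0)
Using cos(theta2) = (x^2 + y^2 - L1^2 - L2^2) / (2*L1*L2)
x^2 + y^2 = 5^2 + 0 = 25
L1^2 + L2^2 = 4 + 16 = 20
Numerator = 25 - 20 = 5
Denominator = 2*2*4 = 16
cos(theta2) = 5/16 = 5/16

5/16


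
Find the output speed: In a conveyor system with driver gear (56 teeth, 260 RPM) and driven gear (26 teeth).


Given: N1 = 56 teeth, w1 = 260 RPM, N2 = 26 teeth
Using N1*w1 = N2*w2
w2 = N1*w1 / N2
w2 = 56*260 / 26
w2 = 14560 / 26
w2 = 560 RPM

560 RPM


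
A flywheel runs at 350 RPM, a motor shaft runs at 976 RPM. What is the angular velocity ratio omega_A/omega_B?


Given: RPM_A = 350, RPM_B = 976
omega = 2*pi*RPM/60, so omega_A/omega_B = RPM_A / RPM_B
omega_A/omega_B = 350 / 976
omega_A/omega_B = 175/488

175/488


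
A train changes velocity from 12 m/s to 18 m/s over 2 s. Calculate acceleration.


Given: initial velocity v0 = 12 m/s, final velocity v = 18 m/s, time t = 2 s
Using a = (v - v0) / t
a = (18 - 12) / 2
a = 6 / 2
a = 3 m/s^2

3 m/s^2


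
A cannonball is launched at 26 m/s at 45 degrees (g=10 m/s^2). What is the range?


Given: v0 = 26 m/s, theta = 45 deg, g = 10 m/s^2
sin(2*45) = sin(90) = 1
Using R = v0^2 * sin(2*theta) / g
R = 26^2 * 1 / 10
R = 676 / 10
R = 338/5 m

338/5 m


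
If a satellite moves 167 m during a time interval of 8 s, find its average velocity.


Given: distance d = 167 m, time t = 8 s
Using v = d / t
v = 167 / 8
v = 167/8 m/s

167/8 m/s


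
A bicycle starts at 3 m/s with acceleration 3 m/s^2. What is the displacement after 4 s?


Given: v0 = 3 m/s, a = 3 m/s^2, t = 4 s
Using s = v0*t + (1/2)*a*t^2
s = 3*4 + (1/2)*3*4^2
s = 12 + (1/2)*48
s = 12 + 24
s = 36

36 m


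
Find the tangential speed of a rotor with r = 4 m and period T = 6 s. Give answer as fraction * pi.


Given: radius r = 4 m, period T = 6 s
Using v = 2*pi*r / T
v = 2*pi*4 / 6
v = 8*pi / 6
v = 4/3*pi m/s

4/3*pi m/s


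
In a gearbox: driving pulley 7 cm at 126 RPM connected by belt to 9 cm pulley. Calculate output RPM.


Given: D1 = 7 cm, w1 = 126 RPM, D2 = 9 cm
Using D1*w1 = D2*w2
w2 = D1*w1 / D2
w2 = 7*126 / 9
w2 = 882 / 9
w2 = 98 RPM

98 RPM


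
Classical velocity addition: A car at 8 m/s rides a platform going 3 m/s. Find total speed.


Given: object velocity = 8 m/s, platform velocity = 3 m/s (same direction)
Using classical velocity addition: v_total = v_object + v_platform
v_total = 8 + 3
v_total = 11 m/s

11 m/s


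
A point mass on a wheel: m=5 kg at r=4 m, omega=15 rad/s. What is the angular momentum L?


Given: m = 5 kg, r = 4 m, omega = 15 rad/s
For a point mass: I = m*r^2
I = 5*4^2 = 5*16 = 80
L = I*omega = 80*15
L = 1200 kg*m^2/s

1200 kg*m^2/s


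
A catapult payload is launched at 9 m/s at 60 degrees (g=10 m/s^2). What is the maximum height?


Given: v0 = 9 m/s, theta = 60 deg, g = 10 m/s^2
sin^2(60) = 3/4
Using H = v0^2 * sin^2(theta) / (2*g)
H = 9^2 * 3/4 / (2*10)
H = 81 * 3/4 / 20
H = 243/4 / 20
H = 243/80 m

243/80 m


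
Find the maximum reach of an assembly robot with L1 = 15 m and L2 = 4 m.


Given: L1 = 15 m, L2 = 4 m
For a 2-link planar arm, max reach = L1 + L2 (fully extended)
Max reach = 15 + 4
Max reach = 19 m

19 m


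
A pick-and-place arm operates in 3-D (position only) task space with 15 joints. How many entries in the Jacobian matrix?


Given: task space dimension = 3, joints = 15
Jacobian is a 3 x 15 matrix
Total entries = rows * columns
Total = 3 * 15
Total = 45

45


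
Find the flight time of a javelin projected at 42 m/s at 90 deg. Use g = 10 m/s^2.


Given: v0 = 42 m/s, theta = 90 deg, g = 10 m/s^2
sin(90) = 1
Using T = 2*v0*sin(theta) / g
T = 2*42*1 / 10
T = 84 / 10
T = 42/5 s

42/5 s


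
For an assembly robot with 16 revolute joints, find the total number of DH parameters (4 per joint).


Given: 16 joints, 4 DH parameters per joint (d, theta, a, alpha)
Total DH parameters = number_of_joints * 4
Total = 16 * 4
Total = 64

64


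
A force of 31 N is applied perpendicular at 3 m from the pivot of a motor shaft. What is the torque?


Given: F = 31 N, r = 3 m, angle = 90 deg (perpendicular)
Using tau = F * r * sin(90)
sin(90) = 1
tau = 31 * 3 * 1
tau = 93 Nm

93 Nm


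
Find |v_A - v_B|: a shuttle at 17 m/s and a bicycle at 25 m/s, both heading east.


Given: v_A = 17 m/s east, v_B = 25 m/s east
Both move in the same direction; relative speed = |v_A - v_B|
|17 - 25| = |-8|
= 8 m/s

8 m/s


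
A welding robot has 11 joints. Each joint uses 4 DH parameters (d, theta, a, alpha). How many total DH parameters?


Given: 11 joints, 4 DH parameters per joint (d, theta, a, alpha)
Total DH parameters = number_of_joints * 4
Total = 11 * 4
Total = 44

44


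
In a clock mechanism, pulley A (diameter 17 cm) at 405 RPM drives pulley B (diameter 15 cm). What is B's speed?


Given: D1 = 17 cm, w1 = 405 RPM, D2 = 15 cm
Using D1*w1 = D2*w2
w2 = D1*w1 / D2
w2 = 17*405 / 15
w2 = 6885 / 15
w2 = 459 RPM

459 RPM


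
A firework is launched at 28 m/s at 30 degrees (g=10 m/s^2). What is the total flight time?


Given: v0 = 28 m/s, theta = 30 deg, g = 10 m/s^2
sin(30) = 1/2
Using T = 2*v0*sin(theta) / g
T = 2*28*1/2 / 10
T = 28 / 10
T = 14/5 s

14/5 s


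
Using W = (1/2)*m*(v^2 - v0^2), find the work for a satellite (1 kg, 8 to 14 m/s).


Given: m = 1 kg, v0 = 8 m/s, v = 14 m/s
Using W = (1/2)*m*(v^2 - v0^2)
v^2 = 14^2 = 196
v0^2 = 8^2 = 64
v^2 - v0^2 = 196 - 64 = 132
W = (1/2)*1*132 = 66 J

66 J


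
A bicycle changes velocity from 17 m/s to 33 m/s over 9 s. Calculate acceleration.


Given: initial velocity v0 = 17 m/s, final velocity v = 33 m/s, time t = 9 s
Using a = (v - v0) / t
a = (33 - 17) / 9
a = 16 / 9
a = 16/9 m/s^2

16/9 m/s^2


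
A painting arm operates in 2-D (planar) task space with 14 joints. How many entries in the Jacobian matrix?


Given: task space dimension = 2, joints = 14
Jacobian is a 2 x 14 matrix
Total entries = rows * columns
Total = 2 * 14
Total = 28

28


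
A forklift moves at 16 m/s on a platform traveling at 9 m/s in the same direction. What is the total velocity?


Given: object velocity = 16 m/s, platform velocity = 9 m/s (same direction)
Using classical velocity addition: v_total = v_object + v_platform
v_total = 16 + 9
v_total = 25 m/s

25 m/s


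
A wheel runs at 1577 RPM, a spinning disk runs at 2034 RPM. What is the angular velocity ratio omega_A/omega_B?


Given: RPM_A = 1577, RPM_B = 2034
omega = 2*pi*RPM/60, so omega_A/omega_B = RPM_A / RPM_B
omega_A/omega_B = 1577 / 2034
omega_A/omega_B = 1577/2034

1577/2034


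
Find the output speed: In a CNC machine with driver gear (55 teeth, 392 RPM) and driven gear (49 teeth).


Given: N1 = 55 teeth, w1 = 392 RPM, N2 = 49 teeth
Using N1*w1 = N2*w2
w2 = N1*w1 / N2
w2 = 55*392 / 49
w2 = 21560 / 49
w2 = 440 RPM

440 RPM


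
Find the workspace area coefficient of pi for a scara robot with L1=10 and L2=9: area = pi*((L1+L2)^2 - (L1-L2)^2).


Given: L1 = 10, L2 = 9
(L1+L2)^2 = (19)^2 = 361
(L1-L2)^2 = (1)^2 = 1
Difference = 361 - 1 = 360
This equals 4*L1*L2 = 4*10*9 = 360
Workspace area = 360*pi

360


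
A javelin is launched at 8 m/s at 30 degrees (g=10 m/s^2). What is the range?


Given: v0 = 8 m/s, theta = 30 deg, g = 10 m/s^2
sin(2*30) = sin(60) = sqrt(3)/2
Using R = v0^2 * sin(2*theta) / g
R = 8^2 * (sqrt(3)/2) / 10
R = 64 * sqrt(3) / 20
R = 16/5*sqrt(3) m

16/5*sqrt(3) m


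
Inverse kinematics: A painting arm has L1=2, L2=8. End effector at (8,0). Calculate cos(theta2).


Given: L1 = 2, L2 = 8, target (x, y) = (8, 0)
Using cos(theta2) = (x^2 + y^2 - L1^2 - L2^2) / (2*L1*L2)
x^2 + y^2 = 8^2 + 0 = 64
L1^2 + L2^2 = 4 + 64 = 68
Numerator = 64 - 68 = -4
Denominator = 2*2*8 = 32
cos(theta2) = -4/32 = -1/8

-1/8


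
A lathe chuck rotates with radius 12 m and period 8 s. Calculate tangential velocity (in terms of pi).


Given: radius r = 12 m, period T = 8 s
Using v = 2*pi*r / T
v = 2*pi*12 / 8
v = 24*pi / 8
v = 3*pi m/s

3*pi m/s
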